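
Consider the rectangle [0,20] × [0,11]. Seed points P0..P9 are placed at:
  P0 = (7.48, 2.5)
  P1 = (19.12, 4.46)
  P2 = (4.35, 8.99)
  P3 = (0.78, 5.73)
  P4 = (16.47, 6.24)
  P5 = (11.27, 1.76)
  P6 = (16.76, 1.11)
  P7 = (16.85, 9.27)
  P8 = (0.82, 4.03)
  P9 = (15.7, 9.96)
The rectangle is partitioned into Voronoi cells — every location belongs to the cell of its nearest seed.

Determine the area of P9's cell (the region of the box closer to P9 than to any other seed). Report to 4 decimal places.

1. box [0,20]×[0,11]: [(0, 0) (20, 0) (20, 11) (0, 11)]
2. ⊥bis P9·P0 via (11.59,6.23): [(17.244, 0) (20, 0) (20, 11) (7.261, 11)]  |A|=85.2224
3. ⊥bis P9·P1 via (17.41,7.21): [(13.121, 4.543) (20, 8.8205) (20, 11) (7.261, 11)]  |A|=48.624
4. ⊥bis P9·P2 via (10.025,9.475): [(10.1685, 7.7964) (13.121, 4.543) (20, 8.8205) (20, 11) (9.8947, 11)]  |A|=44.4054
5. ⊥bis P9·P3 via (8.24,7.845): [(10.1685, 7.7964) (13.121, 4.543) (20, 8.8205) (20, 11) (9.8947, 11)]  |A|=44.4054
6. ⊥bis P9·P4 via (16.085,8.1): [(10.1685, 7.7964) (10.8721, 7.021) (20, 8.9104) (20, 11) (9.8947, 11)]  |A|=30.6626
7. ⊥bis P9·P5 via (13.485,5.86): [(10.1685, 7.7964) (10.426, 7.5126) (11.2075, 7.0904) (20, 8.9104) (20, 11) (9.8947, 11)]  |A|=30.5646
8. ⊥bis P9·P6 via (16.23,5.535): [(10.1685, 7.7964) (10.426, 7.5126) (11.2075, 7.0904) (20, 8.9104) (20, 11) (9.8947, 11)]  |A|=30.5646
9. ⊥bis P9·P7 via (16.275,9.615): [(10.1685, 7.7964) (10.426, 7.5126) (11.2075, 7.0904) (15.264, 7.9301) (17.106, 11) (9.8947, 11)]  |A|=21.1742
10. ⊥bis P9·P8 via (8.26,6.995): [(10.1685, 7.7964) (10.426, 7.5126) (11.2075, 7.0904) (15.264, 7.9301) (17.106, 11) (9.8947, 11)]  |A|=21.1742
11. canonical 6-gon: [(10.1685, 7.7964) (10.426, 7.5126) (11.2075, 7.0904) (15.264, 7.9301) (17.106, 11) (9.8947, 11)]
12. shoelace: 21.1742

Area of P9's cell: 21.1742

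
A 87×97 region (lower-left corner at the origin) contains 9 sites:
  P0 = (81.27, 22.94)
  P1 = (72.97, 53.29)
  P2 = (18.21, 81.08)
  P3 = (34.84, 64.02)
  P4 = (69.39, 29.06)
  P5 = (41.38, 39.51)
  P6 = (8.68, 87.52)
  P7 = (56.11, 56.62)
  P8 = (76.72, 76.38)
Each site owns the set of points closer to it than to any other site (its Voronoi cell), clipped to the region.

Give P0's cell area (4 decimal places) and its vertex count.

Area of P0's cell: 591.3124 (4 vertices)

1. box [0,87]×[0,97]: [(0, 0) (87, 0) (87, 97) (0, 97)]
2. ⊥bis P0·P1 via (77.12,38.115): [(0, 17.0245) (0, 0) (87, 0) (87, 40.8169)]  |A|=2516.1038
3. ⊥bis P0·P2 via (49.74,52.01): [(23.3788, 23.4181) (1.7879, 0) (87, 0) (87, 40.8169)]  |A|=2296.1627
4. ⊥bis P0·P3 via (58.055,43.48): [(45.7075, 29.5244) (19.5851, 0) (87, 0) (87, 40.8169)]  |A|=1837.9105
5. ⊥bis P0·P4 via (75.33,26): [(82.301, 39.5319) (61.9361, 0) (87, 0) (87, 40.8169)]  |A|=591.3124
6. ⊥bis P0·P5 via (61.325,31.225): [(82.301, 39.5319) (61.9361, 0) (87, 0) (87, 40.8169)]  |A|=591.3124
7. ⊥bis P0·P6 via (44.975,55.23): [(82.301, 39.5319) (61.9361, 0) (87, 0) (87, 40.8169)]  |A|=591.3124
8. ⊥bis P0·P7 via (68.69,39.78): [(82.301, 39.5319) (61.9361, 0) (87, 0) (87, 40.8169)]  |A|=591.3124
9. ⊥bis P0·P8 via (78.995,49.66): [(82.301, 39.5319) (61.9361, 0) (87, 0) (87, 40.8169)]  |A|=591.3124
10. canonical 4-gon: [(82.301, 39.5319) (61.9361, 0) (87, 0) (87, 40.8169)]
11. shoelace: 591.3124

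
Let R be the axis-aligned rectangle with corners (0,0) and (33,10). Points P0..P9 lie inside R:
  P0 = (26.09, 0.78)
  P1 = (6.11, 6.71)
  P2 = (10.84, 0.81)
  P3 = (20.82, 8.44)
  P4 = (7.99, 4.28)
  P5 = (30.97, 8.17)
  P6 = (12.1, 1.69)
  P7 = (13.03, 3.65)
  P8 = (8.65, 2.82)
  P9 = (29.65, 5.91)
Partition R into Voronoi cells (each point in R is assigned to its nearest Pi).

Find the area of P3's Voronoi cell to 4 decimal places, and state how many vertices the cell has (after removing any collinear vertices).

Area of P3's cell: 56.3890 (5 vertices)

1. box [0,33]×[0,10]: [(0, 0) (33, 0) (33, 10) (0, 10)]
2. ⊥bis P3·P0 via (23.455,4.61): [(0, 0) (16.7543, 0) (31.2894, 10) (0, 10)]  |A|=240.2187
3. ⊥bis P3·P1 via (13.465,7.575): [(14.3559, 0) (16.7543, 0) (31.2894, 10) (13.1798, 10)]  |A|=102.5403
4. ⊥bis P3·P2 via (15.83,4.625): [(13.4451, 7.7445) (18.4658, 1.1774) (31.2894, 10) (13.1798, 10)]  |A|=84.6776
5. ⊥bis P3·P4 via (14.405,6.36): [(14.3324, 6.5838) (18.4658, 1.1774) (31.2894, 10) (13.2248, 10)]  |A|=83.754
6. ⊥bis P3·P5 via (25.895,8.305): [(14.3324, 6.5838) (18.4658, 1.1774) (25.8404, 6.2511) (25.9401, 10) (13.2248, 10)]  |A|=73.727
7. ⊥bis P3·P6 via (16.46,5.065): [(13.6463, 8.6998) (19.1206, 1.628) (25.8404, 6.2511) (25.9401, 10) (13.2248, 10)]  |A|=67.6601
8. ⊥bis P3·P7 via (16.925,6.045): [(19.4863, 1.8796) (25.8404, 6.2511) (25.9401, 10) (14.4931, 10)]  |A|=58.1696
9. ⊥bis P3·P8 via (14.735,5.63): [(19.4863, 1.8796) (25.8404, 6.2511) (25.9401, 10) (14.4931, 10)]  |A|=58.1696
10. ⊥bis P3·P9 via (25.235,7.175): [(19.4863, 1.8796) (24.7567, 5.5055) (25.9294, 9.5986) (25.9401, 10) (14.4931, 10)]  |A|=56.389
11. canonical 5-gon: [(19.4863, 1.8796) (24.7567, 5.5055) (25.9294, 9.5986) (25.9401, 10) (14.4931, 10)]
12. shoelace: 56.389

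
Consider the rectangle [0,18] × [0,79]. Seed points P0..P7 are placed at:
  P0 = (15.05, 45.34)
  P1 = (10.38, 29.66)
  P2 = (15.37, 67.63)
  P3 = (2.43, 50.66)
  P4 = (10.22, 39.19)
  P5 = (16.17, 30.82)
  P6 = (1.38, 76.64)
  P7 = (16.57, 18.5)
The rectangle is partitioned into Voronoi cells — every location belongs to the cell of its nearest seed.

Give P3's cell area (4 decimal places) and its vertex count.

Area of P3's cell: 182.2541 (5 vertices)

1. box [0,18]×[0,79]: [(0, 0) (18, 0) (18, 79) (0, 79)]
2. ⊥bis P3·P0 via (8.74,48): [(0, 27.2671) (18, 69.9664) (18, 79) (0, 79)]  |A|=546.8982
3. ⊥bis P3·P1 via (6.405,40.16): [(0, 37.7353) (5.2508, 39.7231) (18, 69.9664) (18, 79) (0, 79)]  |A|=519.4151
4. ⊥bis P3·P2 via (8.9,59.145): [(0, 65.9314) (0, 37.7353) (5.2508, 39.7231) (12.3343, 56.5263)]  |A|=210.9651
5. ⊥bis P3·P4 via (6.325,44.925): [(0, 65.9314) (0, 40.6293) (7.8925, 45.9896) (12.3343, 56.5263)]  |A|=185.7178
6. ⊥bis P3·P5 via (9.3,40.74): [(0, 65.9314) (0, 40.6293) (7.8925, 45.9896) (12.3343, 56.5263)]  |A|=185.7178
7. ⊥bis P3·P6 via (1.905,63.65): [(2.9373, 63.6917) (0, 63.573) (0, 40.6293) (7.8925, 45.9896) (12.3343, 56.5263)]  |A|=182.2541
8. ⊥bis P3·P7 via (9.5,34.58): [(2.9373, 63.6917) (0, 63.573) (0, 40.6293) (7.8925, 45.9896) (12.3343, 56.5263)]  |A|=182.2541
9. canonical 5-gon: [(2.9373, 63.6917) (0, 63.573) (0, 40.6293) (7.8925, 45.9896) (12.3343, 56.5263)]
10. shoelace: 182.2541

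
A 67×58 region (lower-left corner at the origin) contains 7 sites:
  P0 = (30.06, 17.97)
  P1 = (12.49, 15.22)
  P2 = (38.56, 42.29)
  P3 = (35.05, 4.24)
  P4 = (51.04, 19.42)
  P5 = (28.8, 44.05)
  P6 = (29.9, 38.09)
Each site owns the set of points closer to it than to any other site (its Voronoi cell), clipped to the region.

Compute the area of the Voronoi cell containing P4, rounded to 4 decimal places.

Area of P4's cell: 848.9832

1. box [0,67]×[0,58]: [(0, 0) (67, 0) (67, 58) (0, 58)]
2. ⊥bis P4·P0 via (40.55,18.695): [(41.8421, 0) (67, 0) (67, 58) (37.8335, 58)]  |A|=1575.4084
3. ⊥bis P4·P1 via (31.765,17.32): [(41.8421, 0) (67, 0) (67, 58) (37.8335, 58)]  |A|=1575.4084
4. ⊥bis P4·P2 via (44.8,30.855): [(39.8946, 28.1782) (41.8421, 0) (67, 0) (67, 42.9694)]  |A|=936.8034
5. ⊥bis P4·P3 via (43.045,11.83): [(39.8946, 28.1782) (40.8658, 14.1255) (54.2757, 0) (67, 0) (67, 42.9694)]  |A|=848.9878
6. ⊥bis P4·P5 via (39.92,31.735): [(39.8946, 28.1782) (40.8658, 14.1255) (54.2757, 0) (67, 0) (67, 42.9694)]  |A|=848.9878
7. ⊥bis P4·P6 via (40.47,28.755): [(40.0219, 28.2476) (39.8994, 28.1089) (40.8658, 14.1255) (54.2757, 0) (67, 0) (67, 42.9694)]  |A|=848.9832
8. canonical 6-gon: [(40.0219, 28.2476) (39.8994, 28.1089) (40.8658, 14.1255) (54.2757, 0) (67, 0) (67, 42.9694)]
9. shoelace: 848.9832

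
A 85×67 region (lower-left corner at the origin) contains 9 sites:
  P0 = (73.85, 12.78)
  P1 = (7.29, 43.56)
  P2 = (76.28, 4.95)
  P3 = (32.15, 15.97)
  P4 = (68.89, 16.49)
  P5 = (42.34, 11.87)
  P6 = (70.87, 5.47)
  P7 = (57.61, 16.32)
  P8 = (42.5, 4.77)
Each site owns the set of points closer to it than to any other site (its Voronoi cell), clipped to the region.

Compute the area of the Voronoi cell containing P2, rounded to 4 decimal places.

Area of P2's cell: 117.0539

1. box [0,85]×[0,67]: [(0, 0) (85, 0) (85, 67) (0, 67)]
2. ⊥bis P2·P0 via (75.065,8.865): [(46.5, 0) (85, 0) (85, 11.9483)]  |A|=230.0043
3. ⊥bis P2·P1 via (41.785,24.255): [(46.5, 0) (85, 0) (85, 11.9483)]  |A|=230.0043
4. ⊥bis P2·P3 via (54.215,10.46): [(52.0317, 1.7167) (51.603, 0) (85, 0) (85, 11.9483)]  |A|=225.6241
5. ⊥bis P2·P4 via (72.585,10.72): [(64.6324, 5.6273) (55.845, 0) (85, 0) (85, 11.9483)]  |A|=203.7109
6. ⊥bis P2·P5 via (59.31,8.41): [(64.6324, 5.6273) (57.8581, 1.2892) (57.5953, 0) (85, 0) (85, 11.9483)]  |A|=202.5826
7. ⊥bis P2·P6 via (73.575,5.21): [(73.8913, 8.5007) (73.0742, 0) (85, 0) (85, 11.9483)]  |A|=117.0539
8. ⊥bis P2·P7 via (66.945,10.635): [(73.8913, 8.5007) (73.0742, 0) (85, 0) (85, 11.9483)]  |A|=117.0539
9. ⊥bis P2·P8 via (59.39,4.86): [(73.8913, 8.5007) (73.0742, 0) (85, 0) (85, 11.9483)]  |A|=117.0539
10. canonical 4-gon: [(73.8913, 8.5007) (73.0742, 0) (85, 0) (85, 11.9483)]
11. shoelace: 117.0539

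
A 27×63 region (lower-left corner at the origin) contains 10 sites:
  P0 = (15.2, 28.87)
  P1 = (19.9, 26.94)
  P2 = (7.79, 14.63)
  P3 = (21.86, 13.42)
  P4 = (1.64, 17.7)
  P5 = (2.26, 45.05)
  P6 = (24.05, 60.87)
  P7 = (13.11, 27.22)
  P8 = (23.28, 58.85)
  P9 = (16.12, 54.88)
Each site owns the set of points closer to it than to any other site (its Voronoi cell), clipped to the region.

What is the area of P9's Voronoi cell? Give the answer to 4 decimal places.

1. box [0,27]×[0,63]: [(0, 0) (27, 0) (27, 63) (0, 63)]
2. ⊥bis P9·P0 via (15.66,41.875): [(0, 42.4289) (27, 41.4739) (27, 63) (0, 63)]  |A|=568.3122
3. ⊥bis P9·P1 via (18.01,40.91): [(0, 42.4289) (23.1774, 41.6091) (27, 42.1263) (27, 63) (0, 63)]  |A|=567.0653
4. ⊥bis P9·P2 via (11.955,34.755): [(0, 42.4289) (23.1774, 41.6091) (27, 42.1263) (27, 63) (0, 63)]  |A|=567.0653
5. ⊥bis P9·P3 via (18.99,34.15): [(0, 42.4289) (23.1774, 41.6091) (27, 42.1263) (27, 63) (0, 63)]  |A|=567.0653
6. ⊥bis P9·P4 via (8.88,36.29): [(0, 42.4289) (23.1774, 41.6091) (27, 42.1263) (27, 63) (0, 63)]  |A|=567.0653
7. ⊥bis P9·P5 via (9.19,49.965): [(0, 62.9226) (14.9089, 41.9016) (23.1774, 41.6091) (27, 42.1263) (27, 63) (0, 63)]  |A|=414.2963
8. ⊥bis P9·P6 via (20.085,57.875): [(0, 62.9226) (14.9089, 41.9016) (23.1774, 41.6091) (27, 42.1263) (27, 48.7204) (16.2138, 63) (0, 63)]  |A|=337.2849
9. ⊥bis P9·P7 via (14.615,41.05): [(0, 62.9226) (14.9089, 41.9016) (23.1774, 41.6091) (27, 42.1263) (27, 48.7204) (16.2138, 63) (0, 63)]  |A|=337.2849
10. ⊥bis P9·P8 via (19.7,56.865): [(0, 62.9226) (14.9089, 41.9016) (23.1774, 41.6091) (27, 42.1263) (27, 43.6993) (16.5317, 62.5791) (16.2138, 63) (0, 63)]  |A|=311.0034
11. canonical 8-gon: [(0, 62.9226) (14.9089, 41.9016) (23.1774, 41.6091) (27, 42.1263) (27, 43.6993) (16.5317, 62.5791) (16.2138, 63) (0, 63)]
12. shoelace: 311.0034

Area of P9's cell: 311.0034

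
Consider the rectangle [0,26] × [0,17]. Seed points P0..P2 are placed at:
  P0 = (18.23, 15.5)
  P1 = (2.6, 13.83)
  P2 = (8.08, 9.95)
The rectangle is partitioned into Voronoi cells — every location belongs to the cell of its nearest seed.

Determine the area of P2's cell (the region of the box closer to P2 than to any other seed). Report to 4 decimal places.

1. box [0,26]×[0,17]: [(0, 0) (26, 0) (26, 17) (0, 17)]
2. ⊥bis P2·P0 via (13.155,12.725): [(0, 0) (20.113, 0) (10.8174, 17) (0, 17)]  |A|=262.9088
3. ⊥bis P2·P1 via (5.34,11.89): [(0, 4.3479) (0, 0) (20.113, 0) (10.8174, 17) (8.958, 17)]  |A|=206.24
4. canonical 5-gon: [(0, 4.3479) (0, 0) (20.113, 0) (10.8174, 17) (8.958, 17)]
5. shoelace: 206.24

Area of P2's cell: 206.2400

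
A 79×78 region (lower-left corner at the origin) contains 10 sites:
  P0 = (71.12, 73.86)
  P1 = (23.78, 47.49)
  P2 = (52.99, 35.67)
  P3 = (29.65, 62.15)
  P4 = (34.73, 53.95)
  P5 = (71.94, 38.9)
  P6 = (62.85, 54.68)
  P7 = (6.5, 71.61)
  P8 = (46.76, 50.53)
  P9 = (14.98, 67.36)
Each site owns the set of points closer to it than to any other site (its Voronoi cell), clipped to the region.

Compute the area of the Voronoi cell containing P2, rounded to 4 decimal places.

Area of P2's cell: 1489.6864

1. box [0,79]×[0,78]: [(0, 0) (79, 0) (79, 78) (0, 78)]
2. ⊥bis P2·P0 via (62.055,54.765): [(0, 0) (79, 0) (79, 46.7207) (13.1116, 78) (0, 78)]  |A|=5131.5269
3. ⊥bis P2·P1 via (38.385,41.58): [(21.5594, 0) (79, 0) (79, 46.7207) (46.6749, 62.0664)]  |A|=2537.6896
4. ⊥bis P2·P3 via (41.32,48.91): [(41.3684, 48.9526) (21.5594, 0) (79, 0) (79, 46.7207) (52.8958, 59.1132)]  |A|=2489.0644
5. ⊥bis P2·P4 via (43.86,44.81): [(36.8643, 37.8219) (21.5594, 0) (79, 0) (79, 46.7207) (56.4769, 57.4131)]  |A|=2396.042
6. ⊥bis P2·P5 via (62.465,37.285): [(36.8643, 37.8219) (21.5594, 0) (68.8202, 0) (59.2593, 56.0922) (56.4769, 57.4131)]  |A|=1649.3892
7. ⊥bis P2·P6 via (57.92,45.175): [(48.9059, 49.8504) (36.8643, 37.8219) (21.5594, 0) (68.8202, 0) (61.4305, 43.3542)]  |A|=1561.1504
8. ⊥bis P2·P7 via (29.745,53.64): [(48.9059, 49.8504) (36.8643, 37.8219) (21.5594, 0) (68.8202, 0) (61.4305, 43.3542)]  |A|=1561.1504
9. ⊥bis P2·P8 via (49.875,43.1): [(56.5363, 45.8927) (36.7782, 37.6092) (21.5594, 0) (68.8202, 0) (61.4305, 43.3542)]  |A|=1489.6864
10. ⊥bis P2·P9 via (33.985,51.515): [(56.5363, 45.8927) (36.7782, 37.6092) (21.5594, 0) (68.8202, 0) (61.4305, 43.3542)]  |A|=1489.6864
11. canonical 5-gon: [(56.5363, 45.8927) (36.7782, 37.6092) (21.5594, 0) (68.8202, 0) (61.4305, 43.3542)]
12. shoelace: 1489.6864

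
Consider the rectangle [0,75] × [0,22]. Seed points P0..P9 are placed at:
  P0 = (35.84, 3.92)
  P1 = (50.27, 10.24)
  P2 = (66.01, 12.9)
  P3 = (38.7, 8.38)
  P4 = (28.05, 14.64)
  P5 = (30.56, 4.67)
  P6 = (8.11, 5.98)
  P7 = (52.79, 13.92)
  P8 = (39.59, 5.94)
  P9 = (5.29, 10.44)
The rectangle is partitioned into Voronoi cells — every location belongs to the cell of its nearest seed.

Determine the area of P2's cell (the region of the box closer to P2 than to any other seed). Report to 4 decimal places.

1. box [0,75]×[0,22]: [(0, 0) (75, 0) (75, 22) (0, 22)]
2. ⊥bis P2·P0 via (50.925,8.41): [(53.4282, 0) (75, 0) (75, 22) (46.88, 22)]  |A|=546.6099
3. ⊥bis P2·P1 via (58.14,11.57): [(60.0953, 0) (75, 0) (75, 22) (56.3774, 22)]  |A|=368.8008
4. ⊥bis P2·P3 via (52.355,10.64): [(60.0953, 0) (75, 0) (75, 22) (56.3774, 22)]  |A|=368.8008
5. ⊥bis P2·P4 via (47.03,13.77): [(60.0953, 0) (75, 0) (75, 22) (56.3774, 22)]  |A|=368.8008
6. ⊥bis P2·P5 via (48.285,8.785): [(60.0953, 0) (75, 0) (75, 22) (56.3774, 22)]  |A|=368.8008
7. ⊥bis P2·P6 via (37.06,9.44): [(60.0953, 0) (75, 0) (75, 22) (56.3774, 22)]  |A|=368.8008
8. ⊥bis P2·P7 via (59.4,13.41): [(58.9076, 7.028) (60.0953, 0) (75, 0) (75, 22) (60.0628, 22)]  |A|=341.2118
9. ⊥bis P2·P8 via (52.8,9.42): [(58.9076, 7.028) (60.0953, 0) (75, 0) (75, 22) (60.0628, 22)]  |A|=341.2118
10. ⊥bis P2·P9 via (35.65,11.67): [(58.9076, 7.028) (60.0953, 0) (75, 0) (75, 22) (60.0628, 22)]  |A|=341.2118
11. canonical 5-gon: [(58.9076, 7.028) (60.0953, 0) (75, 0) (75, 22) (60.0628, 22)]
12. shoelace: 341.2118

Area of P2's cell: 341.2118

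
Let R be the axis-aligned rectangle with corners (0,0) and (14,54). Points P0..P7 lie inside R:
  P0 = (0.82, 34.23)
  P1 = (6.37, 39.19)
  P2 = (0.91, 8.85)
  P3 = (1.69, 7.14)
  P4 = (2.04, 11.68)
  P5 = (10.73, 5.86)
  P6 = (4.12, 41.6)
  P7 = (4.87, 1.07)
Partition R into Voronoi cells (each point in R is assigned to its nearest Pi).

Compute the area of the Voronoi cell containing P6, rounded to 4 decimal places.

1. box [0,14]×[0,54]: [(0, 0) (14, 0) (14, 54) (0, 54)]
2. ⊥bis P6·P0 via (2.47,37.915): [(0, 39.021) (14, 32.7523) (14, 54) (0, 54)]  |A|=253.587
3. ⊥bis P6·P1 via (5.245,40.395): [(0, 39.021) (2.5502, 37.8791) (14, 48.5688) (14, 54) (0, 54)]  |A|=163.0394
4. ⊥bis P6·P2 via (2.515,25.225): [(0, 39.021) (2.5502, 37.8791) (14, 48.5688) (14, 54) (0, 54)]  |A|=163.0394
5. ⊥bis P6·P3 via (2.905,24.37): [(0, 39.021) (2.5502, 37.8791) (14, 48.5688) (14, 54) (0, 54)]  |A|=163.0394
6. ⊥bis P6·P4 via (3.08,26.64): [(0, 39.021) (2.5502, 37.8791) (14, 48.5688) (14, 54) (0, 54)]  |A|=163.0394
7. ⊥bis P6·P5 via (7.425,23.73): [(0, 39.021) (2.5502, 37.8791) (14, 48.5688) (14, 54) (0, 54)]  |A|=163.0394
8. ⊥bis P6·P7 via (4.495,21.335): [(0, 39.021) (2.5502, 37.8791) (14, 48.5688) (14, 54) (0, 54)]  |A|=163.0394
9. canonical 5-gon: [(0, 39.021) (2.5502, 37.8791) (14, 48.5688) (14, 54) (0, 54)]
10. shoelace: 163.0394

Area of P6's cell: 163.0394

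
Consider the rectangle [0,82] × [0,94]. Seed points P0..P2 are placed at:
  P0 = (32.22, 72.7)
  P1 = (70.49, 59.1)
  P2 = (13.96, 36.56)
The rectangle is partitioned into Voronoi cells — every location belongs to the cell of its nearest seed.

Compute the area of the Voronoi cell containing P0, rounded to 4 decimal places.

Area of P0's cell: 2130.9423

1. box [0,82]×[0,94]: [(0, 0) (82, 0) (82, 94) (0, 94)]
2. ⊥bis P0·P1 via (51.355,65.9): [(0, 0) (27.9361, 0) (61.3409, 94) (0, 94)]  |A|=4196.0201
3. ⊥bis P0·P2 via (23.09,54.63): [(0, 66.2964) (43.6571, 44.2383) (61.3409, 94) (0, 94)]  |A|=2130.9423
4. canonical 4-gon: [(0, 66.2964) (43.6571, 44.2383) (61.3409, 94) (0, 94)]
5. shoelace: 2130.9423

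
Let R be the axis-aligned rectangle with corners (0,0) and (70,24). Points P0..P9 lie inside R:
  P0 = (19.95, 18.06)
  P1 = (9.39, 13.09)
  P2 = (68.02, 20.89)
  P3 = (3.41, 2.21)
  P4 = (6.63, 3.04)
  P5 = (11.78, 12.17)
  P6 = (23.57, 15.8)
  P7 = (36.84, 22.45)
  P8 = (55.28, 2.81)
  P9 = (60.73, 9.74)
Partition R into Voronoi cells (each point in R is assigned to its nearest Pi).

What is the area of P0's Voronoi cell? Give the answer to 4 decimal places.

1. box [0,70]×[0,24]: [(0, 0) (70, 0) (70, 24) (0, 24)]
2. ⊥bis P0·P1 via (14.67,15.575): [(22.0003, 0) (70, 0) (70, 24) (10.7048, 24)]  |A|=1287.5388
3. ⊥bis P0·P2 via (43.985,19.475): [(22.0003, 0) (45.1315, 0) (43.7186, 24) (10.7048, 24)]  |A|=673.7405
4. ⊥bis P0·P3 via (11.68,10.135): [(22.0003, 0) (45.1315, 0) (43.7186, 24) (10.7048, 24)]  |A|=673.7405
5. ⊥bis P0·P4 via (13.29,10.55): [(19.7178, 4.8497) (25.1865, 0) (45.1315, 0) (43.7186, 24) (10.7048, 24)]  |A|=666.0144
6. ⊥bis P0·P5 via (15.865,15.115): [(13.0465, 19.0245) (26.7619, 0) (45.1315, 0) (43.7186, 24) (10.7048, 24)]  |A|=628.447
7. ⊥bis P0·P6 via (21.76,16.93): [(13.0465, 19.0245) (18.4169, 11.5752) (26.1739, 24) (10.7048, 24)]  |A|=100.7382
8. ⊥bis P0·P7 via (28.395,20.255): [(13.0465, 19.0245) (18.4169, 11.5752) (26.1739, 24) (10.7048, 24)]  |A|=100.7382
9. ⊥bis P0·P8 via (37.615,10.435): [(13.0465, 19.0245) (18.4169, 11.5752) (26.1739, 24) (10.7048, 24)]  |A|=100.7382
10. ⊥bis P0·P9 via (40.34,13.9): [(13.0465, 19.0245) (18.4169, 11.5752) (26.1739, 24) (10.7048, 24)]  |A|=100.7382
11. canonical 4-gon: [(13.0465, 19.0245) (18.4169, 11.5752) (26.1739, 24) (10.7048, 24)]
12. shoelace: 100.7382

Area of P0's cell: 100.7382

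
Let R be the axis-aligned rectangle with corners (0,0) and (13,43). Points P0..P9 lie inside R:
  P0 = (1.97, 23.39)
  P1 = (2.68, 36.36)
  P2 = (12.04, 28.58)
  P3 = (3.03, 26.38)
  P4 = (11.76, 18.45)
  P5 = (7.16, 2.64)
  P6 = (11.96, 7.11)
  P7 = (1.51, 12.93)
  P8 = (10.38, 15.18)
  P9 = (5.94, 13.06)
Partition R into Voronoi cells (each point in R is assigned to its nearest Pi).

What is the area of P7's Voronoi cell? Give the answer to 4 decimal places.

Area of P7's cell: 43.7490

1. box [0,13]×[0,43]: [(0, 0) (13, 0) (13, 43) (0, 43)]
2. ⊥bis P7·P0 via (1.74,18.16): [(0, 18.2365) (0, 0) (13, 0) (13, 17.6648)]  |A|=233.3587
3. ⊥bis P7·P1 via (2.095,24.645): [(0, 18.2365) (0, 0) (13, 0) (13, 17.6648)]  |A|=233.3587
4. ⊥bis P7·P2 via (6.775,20.755): [(11.2536, 17.7416) (0, 18.2365) (0, 0) (13, 0) (13, 16.5665)]  |A|=232.3997
5. ⊥bis P7·P3 via (2.27,19.655): [(11.2536, 17.7416) (0, 18.2365) (0, 0) (13, 0) (13, 16.5665)]  |A|=232.3997
6. ⊥bis P7·P4 via (6.635,15.69): [(5.3913, 17.9994) (0, 18.2365) (0, 0) (13, 0) (13, 3.8709)]  |A|=180.8819
7. ⊥bis P7·P5 via (4.335,7.785): [(9.3957, 10.5637) (5.3913, 17.9994) (0, 18.2365) (0, 5.4048)]  |A|=79.851
8. ⊥bis P7·P6 via (6.735,10.02): [(5.9991, 8.6987) (8.2366, 12.7161) (5.3913, 17.9994) (0, 18.2365) (0, 5.4048)]  |A|=75.1148
9. ⊥bis P7·P8 via (5.945,14.055): [(5.9991, 8.6987) (6.8955, 10.3081) (4.9394, 18.0193) (0, 18.2365) (0, 5.4048)]  |A|=66.4235
10. ⊥bis P7·P9 via (3.725,12.995): [(3.8851, 7.538) (3.5758, 18.0793) (0, 18.2365) (0, 5.4048)]  |A|=43.749
11. canonical 4-gon: [(3.8851, 7.538) (3.5758, 18.0793) (0, 18.2365) (0, 5.4048)]
12. shoelace: 43.749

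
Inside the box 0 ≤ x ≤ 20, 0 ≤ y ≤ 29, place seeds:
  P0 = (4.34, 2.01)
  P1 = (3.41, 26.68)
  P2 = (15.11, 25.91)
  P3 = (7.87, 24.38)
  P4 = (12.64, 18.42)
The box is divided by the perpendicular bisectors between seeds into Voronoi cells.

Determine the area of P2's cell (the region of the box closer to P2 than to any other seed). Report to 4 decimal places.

Area of P2's cell: 64.4375

1. box [0,20]×[0,29]: [(0, 0) (20, 0) (20, 29) (0, 29)]
2. ⊥bis P2·P0 via (9.725,13.96): [(0, 18.3424) (20, 9.3298) (20, 29) (0, 29)]  |A|=303.2785
3. ⊥bis P2·P1 via (9.26,26.295): [(8.485, 14.5188) (20, 9.3298) (20, 29) (9.438, 29)]  |A|=189.7265
4. ⊥bis P2·P3 via (11.49,25.145): [(14.2882, 11.9037) (20, 9.3298) (20, 29) (10.6753, 29)]  |A|=135.8845
5. ⊥bis P2·P4 via (13.875,22.165): [(11.9883, 22.7872) (20, 20.1451) (20, 29) (10.6753, 29)]  |A|=64.4375
6. canonical 4-gon: [(11.9883, 22.7872) (20, 20.1451) (20, 29) (10.6753, 29)]
7. shoelace: 64.4375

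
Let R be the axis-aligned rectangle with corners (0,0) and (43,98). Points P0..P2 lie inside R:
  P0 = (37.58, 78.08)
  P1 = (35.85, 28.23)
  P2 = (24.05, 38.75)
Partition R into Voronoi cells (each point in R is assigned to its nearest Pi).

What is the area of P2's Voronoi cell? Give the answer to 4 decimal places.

1. box [0,43]×[0,98]: [(0, 0) (43, 0) (43, 98) (0, 98)]
2. ⊥bis P2·P0 via (30.815,58.415): [(0, 69.0157) (0, 0) (43, 0) (43, 54.2232)]  |A|=2649.6374
3. ⊥bis P2·P1 via (29.95,33.49): [(0, 69.0157) (0, 0) (0.0928, 0) (43, 48.1278) (43, 54.2232)]  |A|=1617.1224
4. canonical 5-gon: [(0, 69.0157) (0, 0) (0.0928, 0) (43, 48.1278) (43, 54.2232)]
5. shoelace: 1617.1224

Area of P2's cell: 1617.1224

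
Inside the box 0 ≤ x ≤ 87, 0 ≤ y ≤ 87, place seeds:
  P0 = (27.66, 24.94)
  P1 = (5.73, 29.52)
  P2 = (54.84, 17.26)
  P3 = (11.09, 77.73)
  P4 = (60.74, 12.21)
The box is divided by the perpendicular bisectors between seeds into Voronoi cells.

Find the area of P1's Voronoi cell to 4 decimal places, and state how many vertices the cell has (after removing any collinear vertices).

1. box [0,87]×[0,87]: [(0, 0) (87, 0) (87, 87) (0, 87)]
2. ⊥bis P1·P0 via (16.695,27.23): [(0, 0) (11.0081, 0) (29.1777, 87) (0, 87)]  |A|=1748.0849
3. ⊥bis P1·P2 via (30.285,23.39): [(0, 0) (11.0081, 0) (29.1777, 87) (0, 87)]  |A|=1748.0849
4. ⊥bis P1·P3 via (8.41,53.625): [(0, 54.56) (0, 0) (11.0081, 0) (21.8944, 52.1258)]  |A|=884.1828
5. ⊥bis P1·P4 via (33.235,20.865): [(0, 54.56) (0, 0) (11.0081, 0) (21.8944, 52.1258)]  |A|=884.1828
6. canonical 4-gon: [(0, 54.56) (0, 0) (11.0081, 0) (21.8944, 52.1258)]
7. shoelace: 884.1828

Area of P1's cell: 884.1828 (4 vertices)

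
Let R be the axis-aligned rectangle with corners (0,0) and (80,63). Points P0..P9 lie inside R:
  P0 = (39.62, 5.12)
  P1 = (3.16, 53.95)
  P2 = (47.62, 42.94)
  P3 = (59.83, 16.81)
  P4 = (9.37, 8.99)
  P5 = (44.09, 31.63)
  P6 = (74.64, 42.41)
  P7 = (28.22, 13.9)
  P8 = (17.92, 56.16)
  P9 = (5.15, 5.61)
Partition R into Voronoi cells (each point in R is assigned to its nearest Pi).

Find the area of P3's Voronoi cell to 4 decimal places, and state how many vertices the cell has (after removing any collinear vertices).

Area of P3's cell: 826.7137 (6 vertices)

1. box [0,80]×[0,63]: [(0, 0) (80, 0) (80, 63) (0, 63)]
2. ⊥bis P3·P0 via (49.725,10.965): [(56.0674, 0) (80, 0) (80, 63) (19.6266, 63)]  |A|=2655.6383
3. ⊥bis P3·P1 via (31.495,35.38): [(33.6769, 38.7093) (56.0674, 0) (80, 0) (80, 63) (49.5964, 63)]  |A|=2291.6445
4. ⊥bis P3·P2 via (53.725,29.875): [(41.9654, 24.38) (56.0674, 0) (80, 0) (80, 42.1528)]  |A|=1093.3691
5. ⊥bis P3·P4 via (34.6,12.9): [(41.9654, 24.38) (56.0674, 0) (80, 0) (80, 42.1528)]  |A|=1093.3691
6. ⊥bis P3·P5 via (51.96,24.22): [(60.0808, 32.8449) (45.8262, 17.7054) (56.0674, 0) (80, 0) (80, 42.1528)]  |A|=1016.572
7. ⊥bis P3·P6 via (67.235,29.61): [(60.9451, 33.2488) (60.0808, 32.8449) (45.8262, 17.7054) (56.0674, 0) (80, 0) (80, 22.2252)]  |A|=826.7137
8. ⊥bis P3·P7 via (44.025,15.355): [(60.9451, 33.2488) (60.0808, 32.8449) (45.8262, 17.7054) (56.0674, 0) (80, 0) (80, 22.2252)]  |A|=826.7137
9. ⊥bis P3·P8 via (38.875,36.485): [(60.9451, 33.2488) (60.0808, 32.8449) (45.8262, 17.7054) (56.0674, 0) (80, 0) (80, 22.2252)]  |A|=826.7137
10. ⊥bis P3·P9 via (32.49,11.21): [(60.9451, 33.2488) (60.0808, 32.8449) (45.8262, 17.7054) (56.0674, 0) (80, 0) (80, 22.2252)]  |A|=826.7137
11. canonical 6-gon: [(60.9451, 33.2488) (60.0808, 32.8449) (45.8262, 17.7054) (56.0674, 0) (80, 0) (80, 22.2252)]
12. shoelace: 826.7137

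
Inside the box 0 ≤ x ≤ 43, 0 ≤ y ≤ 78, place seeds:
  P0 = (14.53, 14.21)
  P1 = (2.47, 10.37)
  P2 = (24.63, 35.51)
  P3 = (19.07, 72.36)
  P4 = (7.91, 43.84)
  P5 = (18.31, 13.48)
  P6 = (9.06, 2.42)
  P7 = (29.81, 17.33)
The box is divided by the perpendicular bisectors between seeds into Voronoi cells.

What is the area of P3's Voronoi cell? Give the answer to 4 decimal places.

1. box [0,43]×[0,78]: [(0, 0) (43, 0) (43, 78) (0, 78)]
2. ⊥bis P3·P0 via (16.8,43.285): [(0, 44.5966) (43, 41.2395) (43, 78) (0, 78)]  |A|=1508.5237
3. ⊥bis P3·P1 via (10.77,41.365): [(0, 44.5966) (43, 41.2395) (43, 78) (0, 78)]  |A|=1508.5237
4. ⊥bis P3·P2 via (21.85,53.935): [(0, 50.6382) (43, 57.1262) (43, 78) (0, 78)]  |A|=1037.0658
5. ⊥bis P3·P4 via (13.49,58.1): [(0, 63.3787) (23.4983, 54.1837) (43, 57.1262) (43, 78) (0, 78)]  |A|=887.376
6. ⊥bis P3·P5 via (18.69,42.92): [(0, 63.3787) (23.4983, 54.1837) (43, 57.1262) (43, 78) (0, 78)]  |A|=887.376
7. ⊥bis P3·P6 via (14.065,37.39): [(0, 63.3787) (23.4983, 54.1837) (43, 57.1262) (43, 78) (0, 78)]  |A|=887.376
8. ⊥bis P3·P7 via (24.44,44.845): [(0, 63.3787) (23.4983, 54.1837) (43, 57.1262) (43, 78) (0, 78)]  |A|=887.376
9. canonical 5-gon: [(0, 63.3787) (23.4983, 54.1837) (43, 57.1262) (43, 78) (0, 78)]
10. shoelace: 887.376

Area of P3's cell: 887.3760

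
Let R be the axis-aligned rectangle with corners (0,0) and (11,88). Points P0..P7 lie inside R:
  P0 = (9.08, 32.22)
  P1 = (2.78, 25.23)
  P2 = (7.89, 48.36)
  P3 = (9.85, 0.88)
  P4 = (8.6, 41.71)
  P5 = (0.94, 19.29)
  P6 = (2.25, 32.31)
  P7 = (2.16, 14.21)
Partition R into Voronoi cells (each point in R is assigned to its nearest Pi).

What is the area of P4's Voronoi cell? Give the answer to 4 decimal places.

Area of P4's cell: 75.5057

1. box [0,11]×[0,88]: [(0, 0) (11, 0) (11, 88) (0, 88)]
2. ⊥bis P4·P0 via (8.84,36.965): [(0, 36.5179) (11, 37.0743) (11, 88) (0, 88)]  |A|=563.2433
3. ⊥bis P4·P1 via (5.69,33.47): [(0, 36.5179) (11, 37.0743) (11, 88) (0, 88)]  |A|=563.2433
4. ⊥bis P4·P2 via (8.245,45.035): [(0, 44.1547) (0, 36.5179) (11, 37.0743) (11, 45.3291)]  |A|=87.4045
5. ⊥bis P4·P3 via (9.225,21.295): [(0, 44.1547) (0, 36.5179) (11, 37.0743) (11, 45.3291)]  |A|=87.4045
6. ⊥bis P4·P5 via (4.77,30.5): [(0, 44.1547) (0, 36.5179) (11, 37.0743) (11, 45.3291)]  |A|=87.4045
7. ⊥bis P4·P6 via (5.425,37.01): [(0, 44.1547) (0, 40.6748) (5.7249, 36.8074) (11, 37.0743) (11, 45.3291)]  |A|=75.5057
8. ⊥bis P4·P7 via (5.38,27.96): [(0, 44.1547) (0, 40.6748) (5.7249, 36.8074) (11, 37.0743) (11, 45.3291)]  |A|=75.5057
9. canonical 5-gon: [(0, 44.1547) (0, 40.6748) (5.7249, 36.8074) (11, 37.0743) (11, 45.3291)]
10. shoelace: 75.5057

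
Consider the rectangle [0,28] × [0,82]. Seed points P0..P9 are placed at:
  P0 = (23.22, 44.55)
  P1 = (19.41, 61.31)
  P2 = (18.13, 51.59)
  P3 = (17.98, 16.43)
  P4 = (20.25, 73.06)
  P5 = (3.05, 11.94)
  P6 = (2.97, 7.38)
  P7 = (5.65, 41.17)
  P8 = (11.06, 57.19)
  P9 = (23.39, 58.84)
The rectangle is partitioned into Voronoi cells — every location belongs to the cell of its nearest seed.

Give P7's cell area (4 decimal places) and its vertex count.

1. box [0,28]×[0,82]: [(0, 0) (28, 0) (28, 82) (0, 82)]
2. ⊥bis P7·P0 via (14.435,42.86): [(0, 0) (22.6801, 0) (6.9055, 82) (0, 82)]  |A|=1213.0108
3. ⊥bis P7·P1 via (12.53,51.24): [(0, 59.8007) (0, 0) (22.6801, 0) (12.8672, 51.0096)]  |A|=963.1869
4. ⊥bis P7·P2 via (11.89,46.38): [(1.5936, 58.7119) (0, 59.8007) (0, 0) (22.6801, 0) (14.3171, 43.4731)]  |A|=926.2888
5. ⊥bis P7·P3 via (11.815,28.8): [(1.5936, 58.7119) (0, 59.8007) (0, 22.9116) (16.6739, 31.2216) (14.3171, 43.4731)]  |A|=381.2209
6. ⊥bis P7·P4 via (12.95,57.115): [(1.5936, 58.7119) (0, 59.8007) (0, 22.9116) (16.6739, 31.2216) (14.3171, 43.4731)]  |A|=381.2209
7. ⊥bis P7·P5 via (4.35,26.555): [(1.5936, 58.7119) (0, 59.8007) (0, 26.9419) (6.8621, 26.3316) (16.6739, 31.2216) (14.3171, 43.4731)]  |A|=367.3926
8. ⊥bis P7·P6 via (4.31,24.275): [(1.5936, 58.7119) (0, 59.8007) (0, 26.9419) (6.8621, 26.3316) (16.6739, 31.2216) (14.3171, 43.4731)]  |A|=367.3926
9. ⊥bis P7·P8 via (8.355,49.18): [(10.0223, 48.617) (0, 52.0015) (0, 26.9419) (6.8621, 26.3316) (16.6739, 31.2216) (14.3171, 43.4731)]  |A|=324.8543
10. ⊥bis P7·P9 via (14.52,50.005): [(10.0223, 48.617) (0, 52.0015) (0, 26.9419) (6.8621, 26.3316) (16.6739, 31.2216) (14.3171, 43.4731)]  |A|=324.8543
11. canonical 6-gon: [(10.0223, 48.617) (0, 52.0015) (0, 26.9419) (6.8621, 26.3316) (16.6739, 31.2216) (14.3171, 43.4731)]
12. shoelace: 324.8543

Area of P7's cell: 324.8543 (6 vertices)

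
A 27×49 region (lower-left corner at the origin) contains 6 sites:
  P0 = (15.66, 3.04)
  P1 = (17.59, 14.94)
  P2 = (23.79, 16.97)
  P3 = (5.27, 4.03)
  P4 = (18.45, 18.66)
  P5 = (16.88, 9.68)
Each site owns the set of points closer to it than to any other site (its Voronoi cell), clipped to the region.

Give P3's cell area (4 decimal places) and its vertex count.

1. box [0,27]×[0,49]: [(0, 0) (27, 0) (27, 49) (0, 49)]
2. ⊥bis P3·P0 via (10.465,3.535): [(0, 0) (10.1282, 0) (14.7971, 49) (0, 49)]  |A|=610.6687
3. ⊥bis P3·P1 via (11.43,9.485): [(0, 22.3922) (0, 0) (10.1282, 0) (11.0706, 9.8908)]  |A|=174.0357
4. ⊥bis P3·P2 via (14.53,10.5): [(0, 22.3922) (0, 0) (10.1282, 0) (11.0706, 9.8908)]  |A|=174.0357
5. ⊥bis P3·P4 via (11.86,11.345): [(1.5882, 20.5988) (0, 22.0295) (0, 0) (10.1282, 0) (11.0706, 9.8908)]  |A|=173.7477
6. ⊥bis P3·P5 via (11.075,6.855): [(7.8006, 13.5835) (1.5882, 20.5988) (0, 22.0295) (0, 0) (10.1282, 0) (10.8294, 7.3596)]  |A|=169.1639
7. canonical 6-gon: [(7.8006, 13.5835) (1.5882, 20.5988) (0, 22.0295) (0, 0) (10.1282, 0) (10.8294, 7.3596)]
8. shoelace: 169.1639

Area of P3's cell: 169.1639 (6 vertices)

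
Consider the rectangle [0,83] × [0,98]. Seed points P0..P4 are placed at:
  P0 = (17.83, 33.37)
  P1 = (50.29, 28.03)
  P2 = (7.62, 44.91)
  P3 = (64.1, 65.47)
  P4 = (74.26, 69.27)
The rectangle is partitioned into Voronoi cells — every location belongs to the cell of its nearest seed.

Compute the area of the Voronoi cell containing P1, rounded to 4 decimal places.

1. box [0,83]×[0,98]: [(0, 0) (83, 0) (83, 98) (0, 98)]
2. ⊥bis P1·P0 via (34.06,30.7): [(29.0095, 0) (83, 0) (83, 98) (45.1315, 98)]  |A|=4501.0875
3. ⊥bis P1·P2 via (28.955,36.47): [(39.3193, 62.6692) (29.0095, 0) (83, 0) (83, 98) (53.2959, 98)]  |A|=4356.8608
4. ⊥bis P1·P3 via (57.195,46.75): [(37.8729, 53.8771) (29.0095, 0) (83, 0) (83, 37.2316)]  |A|=2294.5035
5. ⊥bis P1·P4 via (62.275,48.65): [(80.0445, 38.3218) (37.8729, 53.8771) (29.0095, 0) (83, 0) (83, 36.604)]  |A|=2293.576
6. canonical 5-gon: [(80.0445, 38.3218) (37.8729, 53.8771) (29.0095, 0) (83, 0) (83, 36.604)]
7. shoelace: 2293.576

Area of P1's cell: 2293.5760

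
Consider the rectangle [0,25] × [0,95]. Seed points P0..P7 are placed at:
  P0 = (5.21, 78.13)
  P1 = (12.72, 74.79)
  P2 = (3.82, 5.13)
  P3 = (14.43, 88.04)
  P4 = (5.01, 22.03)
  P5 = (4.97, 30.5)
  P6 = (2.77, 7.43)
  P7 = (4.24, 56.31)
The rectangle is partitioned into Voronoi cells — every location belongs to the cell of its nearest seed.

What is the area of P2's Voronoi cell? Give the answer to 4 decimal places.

Area of P2's cell: 246.4293

1. box [0,25]×[0,95]: [(0, 0) (25, 0) (25, 95) (0, 95)]
2. ⊥bis P2·P0 via (4.515,41.63): [(0, 41.716) (0, 0) (25, 0) (25, 41.2399)]  |A|=1036.9489
3. ⊥bis P2·P1 via (8.27,39.96): [(0, 41.0166) (0, 0) (25, 0) (25, 37.8225)]  |A|=985.489
4. ⊥bis P2·P3 via (9.125,46.585): [(0, 41.0166) (0, 0) (25, 0) (25, 37.8225)]  |A|=985.489
5. ⊥bis P2·P4 via (4.415,13.58): [(0, 13.8909) (0, 0) (25, 0) (25, 12.1305)]  |A|=325.2675
6. ⊥bis P2·P5 via (4.395,17.815): [(0, 13.8909) (0, 0) (25, 0) (25, 12.1305)]  |A|=325.2675
7. ⊥bis P2·P6 via (3.295,6.28): [(17.2983, 12.6728) (0, 4.7758) (0, 0) (25, 0) (25, 12.1305)]  |A|=246.4293
8. ⊥bis P2·P7 via (4.03,30.72): [(17.2983, 12.6728) (0, 4.7758) (0, 0) (25, 0) (25, 12.1305)]  |A|=246.4293
9. canonical 5-gon: [(17.2983, 12.6728) (0, 4.7758) (0, 0) (25, 0) (25, 12.1305)]
10. shoelace: 246.4293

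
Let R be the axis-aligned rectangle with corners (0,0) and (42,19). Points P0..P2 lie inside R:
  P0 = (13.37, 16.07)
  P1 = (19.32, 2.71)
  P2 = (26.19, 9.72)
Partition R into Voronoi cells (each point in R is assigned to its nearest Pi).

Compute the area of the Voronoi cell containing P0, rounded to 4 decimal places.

Area of P0's cell: 254.9401

1. box [0,42]×[0,19]: [(0, 0) (42, 0) (42, 19) (0, 19)]
2. ⊥bis P0·P1 via (16.345,9.39): [(0, 2.1106) (37.9231, 19) (0, 19)]  |A|=320.249
3. ⊥bis P0·P2 via (19.78,12.895): [(0, 2.1106) (18.5247, 10.3608) (22.8039, 19) (0, 19)]  |A|=254.9401
4. canonical 4-gon: [(0, 2.1106) (18.5247, 10.3608) (22.8039, 19) (0, 19)]
5. shoelace: 254.9401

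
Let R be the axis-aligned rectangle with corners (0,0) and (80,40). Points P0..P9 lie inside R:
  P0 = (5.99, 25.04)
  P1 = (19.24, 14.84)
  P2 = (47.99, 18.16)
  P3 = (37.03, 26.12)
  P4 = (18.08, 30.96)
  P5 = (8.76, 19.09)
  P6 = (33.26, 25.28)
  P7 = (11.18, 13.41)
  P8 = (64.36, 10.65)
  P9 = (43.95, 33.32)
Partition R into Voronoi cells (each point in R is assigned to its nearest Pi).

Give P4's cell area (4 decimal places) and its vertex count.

Area of P4's cell: 280.9980 (5 vertices)

1. box [0,80]×[0,40]: [(0, 0) (80, 0) (80, 40) (0, 40)]
2. ⊥bis P4·P0 via (12.035,28): [(25.7455, 0) (80, 0) (80, 40) (6.1591, 40)]  |A|=2561.9085
3. ⊥bis P4·P1 via (18.66,22.9): [(14.6728, 22.6131) (80, 27.314) (80, 40) (6.1591, 40)]  |A|=1056.3025
4. ⊥bis P4·P2 via (33.035,24.56): [(14.6728, 22.6131) (32.7588, 23.9146) (39.6426, 40) (6.1591, 40)]  |A|=432.0687
5. ⊥bis P4·P3 via (27.555,28.54): [(14.6728, 22.6131) (26.2541, 23.4465) (30.482, 40) (6.1591, 40)]  |A|=305.5443
6. ⊥bis P4·P5 via (13.42,25.025): [(13.5366, 24.9335) (16.3391, 22.733) (26.2541, 23.4465) (30.482, 40) (6.1591, 40)]  |A|=303.5429
7. ⊥bis P4·P6 via (25.67,28.12): [(13.5366, 24.9335) (16.3391, 22.733) (23.8567, 23.274) (30.1152, 40) (6.1591, 40)]  |A|=280.998
8. ⊥bis P4·P7 via (14.63,22.185): [(13.5366, 24.9335) (16.3391, 22.733) (23.8567, 23.274) (30.1152, 40) (6.1591, 40)]  |A|=280.998
9. ⊥bis P4·P8 via (41.22,20.805): [(13.5366, 24.9335) (16.3391, 22.733) (23.8567, 23.274) (30.1152, 40) (6.1591, 40)]  |A|=280.998
10. ⊥bis P4·P9 via (31.015,32.14): [(13.5366, 24.9335) (16.3391, 22.733) (23.8567, 23.274) (30.1152, 40) (6.1591, 40)]  |A|=280.998
11. canonical 5-gon: [(13.5366, 24.9335) (16.3391, 22.733) (23.8567, 23.274) (30.1152, 40) (6.1591, 40)]
12. shoelace: 280.998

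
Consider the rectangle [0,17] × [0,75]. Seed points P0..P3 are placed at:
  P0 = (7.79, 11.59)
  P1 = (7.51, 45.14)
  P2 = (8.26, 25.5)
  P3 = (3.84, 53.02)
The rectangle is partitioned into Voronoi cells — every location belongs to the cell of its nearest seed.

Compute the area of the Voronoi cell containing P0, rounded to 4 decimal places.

Area of P0's cell: 314.9922

1. box [0,17]×[0,75]: [(0, 0) (17, 0) (17, 75) (0, 75)]
2. ⊥bis P0·P1 via (7.65,28.365): [(0, 28.3012) (0, 0) (17, 0) (17, 28.443)]  |A|=482.3256
3. ⊥bis P0·P2 via (8.025,18.545): [(0, 18.8162) (0, 0) (17, 0) (17, 18.2417)]  |A|=314.9922
4. ⊥bis P0·P3 via (5.815,32.305): [(0, 18.8162) (0, 0) (17, 0) (17, 18.2417)]  |A|=314.9922
5. canonical 4-gon: [(0, 18.8162) (0, 0) (17, 0) (17, 18.2417)]
6. shoelace: 314.9922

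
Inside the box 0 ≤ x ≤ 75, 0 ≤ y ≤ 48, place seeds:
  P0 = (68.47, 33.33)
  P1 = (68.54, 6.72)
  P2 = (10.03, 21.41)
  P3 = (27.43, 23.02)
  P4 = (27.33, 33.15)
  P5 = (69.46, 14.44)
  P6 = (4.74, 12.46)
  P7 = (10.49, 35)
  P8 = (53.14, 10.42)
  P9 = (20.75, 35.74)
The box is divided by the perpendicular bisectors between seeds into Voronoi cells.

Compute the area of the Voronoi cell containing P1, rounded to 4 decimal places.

Area of P1's cell: 159.4194

1. box [0,75]×[0,48]: [(0, 0) (75, 0) (75, 48) (0, 48)]
2. ⊥bis P1·P0 via (68.505,20.025): [(0, 19.8448) (0, 0) (75, 0) (75, 20.0421)]  |A|=1495.7579
3. ⊥bis P1·P2 via (39.285,14.065): [(40.763, 19.952) (35.7537, 0) (75, 0) (75, 20.0421)]  |A|=734.6113
4. ⊥bis P1·P3 via (47.985,14.87): [(50.0097, 19.9763) (42.0891, 0) (75, 0) (75, 20.0421)]  |A|=579.1492
5. ⊥bis P1·P4 via (47.935,19.935): [(50.0097, 19.9763) (42.0891, 0) (75, 0) (75, 20.0421)]  |A|=579.1492
6. ⊥bis P1·P5 via (69,10.58): [(47.3089, 13.1649) (42.0891, 0) (75, 0) (75, 9.865)]  |A|=353.2209
7. ⊥bis P1·P6 via (36.64,9.59): [(47.3089, 13.1649) (42.0891, 0) (75, 0) (75, 9.865)]  |A|=353.2209
8. ⊥bis P1·P7 via (39.515,20.86): [(47.3089, 13.1649) (42.0891, 0) (75, 0) (75, 9.865)]  |A|=353.2209
9. ⊥bis P1·P8 via (60.84,8.57): [(61.5366, 11.4694) (58.781, 0) (75, 0) (75, 9.865)]  |A|=159.4194
10. ⊥bis P1·P9 via (44.645,21.23): [(61.5366, 11.4694) (58.781, 0) (75, 0) (75, 9.865)]  |A|=159.4194
11. canonical 4-gon: [(61.5366, 11.4694) (58.781, 0) (75, 0) (75, 9.865)]
12. shoelace: 159.4194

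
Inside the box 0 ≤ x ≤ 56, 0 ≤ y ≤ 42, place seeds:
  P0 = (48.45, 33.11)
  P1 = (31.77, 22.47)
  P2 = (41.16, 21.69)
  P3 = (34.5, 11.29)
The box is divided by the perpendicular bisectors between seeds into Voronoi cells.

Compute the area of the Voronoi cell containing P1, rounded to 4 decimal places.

1. box [0,56]×[0,42]: [(0, 0) (56, 0) (56, 42) (0, 42)]
2. ⊥bis P1·P0 via (40.11,27.79): [(0, 0) (56, 0) (56, 2.8797) (31.0456, 42) (0, 42)]  |A|=1863.8884
3. ⊥bis P1·P2 via (36.465,22.08): [(0, 0) (34.6309, 0) (37.3046, 32.1879) (31.0456, 42) (0, 42)]  |A|=1493.0561
4. ⊥bis P1·P3 via (33.135,16.88): [(0, 8.7889) (36.0931, 17.6023) (37.3046, 32.1879) (31.0456, 42) (0, 42)]  |A|=1029.6553
5. canonical 5-gon: [(0, 8.7889) (36.0931, 17.6023) (37.3046, 32.1879) (31.0456, 42) (0, 42)]
6. shoelace: 1029.6553

Area of P1's cell: 1029.6553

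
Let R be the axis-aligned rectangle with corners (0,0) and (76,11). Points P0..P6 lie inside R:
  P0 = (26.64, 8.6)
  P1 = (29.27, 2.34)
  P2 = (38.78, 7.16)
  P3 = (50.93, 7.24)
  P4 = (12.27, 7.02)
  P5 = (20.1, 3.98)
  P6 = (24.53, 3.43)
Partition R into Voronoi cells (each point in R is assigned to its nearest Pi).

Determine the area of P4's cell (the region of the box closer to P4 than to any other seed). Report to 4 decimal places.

1. box [0,76]×[0,11]: [(0, 0) (76, 0) (76, 11) (0, 11)]
2. ⊥bis P4·P0 via (19.455,7.81): [(0, 0) (20.3137, 0) (19.1043, 11) (0, 11)]  |A|=216.7989
3. ⊥bis P4·P1 via (20.77,4.68): [(0, 0) (19.4816, 0) (20.0762, 2.1599) (19.1043, 11) (0, 11)]  |A|=215.9002
4. ⊥bis P4·P2 via (25.525,7.09): [(0, 0) (19.4816, 0) (20.0762, 2.1599) (19.1043, 11) (0, 11)]  |A|=215.9002
5. ⊥bis P4·P3 via (31.6,7.13): [(0, 0) (19.4816, 0) (20.0762, 2.1599) (19.1043, 11) (0, 11)]  |A|=215.9002
6. ⊥bis P4·P5 via (16.185,5.5): [(0, 0) (14.0496, 0) (18.3204, 11) (0, 11)]  |A|=178.035
7. ⊥bis P4·P6 via (18.4,5.225): [(0, 0) (14.0496, 0) (18.3204, 11) (0, 11)]  |A|=178.035
8. canonical 4-gon: [(0, 0) (14.0496, 0) (18.3204, 11) (0, 11)]
9. shoelace: 178.035

Area of P4's cell: 178.0350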